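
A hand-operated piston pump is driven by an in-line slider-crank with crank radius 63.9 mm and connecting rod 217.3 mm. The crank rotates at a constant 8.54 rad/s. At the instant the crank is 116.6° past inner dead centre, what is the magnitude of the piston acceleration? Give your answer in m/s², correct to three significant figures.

ω = 8.54 rad/s
x(θ) = r cosθ + √(L² − r² sin²θ); with ω constant, a = ω²·d²x/dθ².
d²x/dθ² = −r cosθ − r²(cos2θ)/√u − r⁴ sin²2θ/(4u^{3/2}),  u = L² − r² sin²θ = 0.0439547 m².
Substituting r = 0.0639 m, L = 0.2173 m, θ = 116.6°: d²x/dθ² = +0.039988 m.
a = ω²·d²x/dθ² = (8.54)²·(+0.039988) = +2.9164 m/s²;  |a| = 2.9164 m/s².

2.92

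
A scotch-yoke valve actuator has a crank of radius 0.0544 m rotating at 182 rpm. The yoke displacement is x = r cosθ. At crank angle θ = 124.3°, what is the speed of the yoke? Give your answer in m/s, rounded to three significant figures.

0.857

ω = 19.06 rad/s (from 182 rpm).
x = r cosθ ⇒ ẋ = −rω sinθ.
|v| = rω|sinθ| = 0.0544·19.06·|sin 124.3°| = 0.85651 m/s.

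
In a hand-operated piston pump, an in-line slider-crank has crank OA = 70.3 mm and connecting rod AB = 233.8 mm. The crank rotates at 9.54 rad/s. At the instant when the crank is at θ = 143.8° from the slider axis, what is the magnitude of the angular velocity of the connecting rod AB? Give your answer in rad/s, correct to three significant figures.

2.35

ω = 9.54 rad/s
The rod makes angle φ with the slider axis where L sinφ = r sinθ; differentiating, L cosφ·φ̇ = r ω cosθ.
L cosφ = √(L² − r² sin²θ) = 0.23008 m.
|ω_rod| = r ω |cosθ| / √(L² − r² sin²θ) = 0.0703·9.54·0.80696/0.23008 = 2.3522 rad/s.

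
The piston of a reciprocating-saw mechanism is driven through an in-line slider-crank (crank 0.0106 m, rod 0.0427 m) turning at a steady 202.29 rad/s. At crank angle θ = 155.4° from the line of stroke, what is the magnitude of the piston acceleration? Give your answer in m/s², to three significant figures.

ω = 202.3 rad/s
x(θ) = r cosθ + √(L² − r² sin²θ); with ω constant, a = ω²·d²x/dθ².
d²x/dθ² = −r cosθ − r²(cos2θ)/√u − r⁴ sin²2θ/(4u^{3/2}),  u = L² − r² sin²θ = 0.00180382 m².
Substituting r = 0.0106 m, L = 0.0427 m, θ = 155.4°: d²x/dθ² = +0.0078856 m.
a = ω²·d²x/dθ² = (202.3)²·(+0.0078856) = +322.69 m/s²;  |a| = 322.69 m/s².

323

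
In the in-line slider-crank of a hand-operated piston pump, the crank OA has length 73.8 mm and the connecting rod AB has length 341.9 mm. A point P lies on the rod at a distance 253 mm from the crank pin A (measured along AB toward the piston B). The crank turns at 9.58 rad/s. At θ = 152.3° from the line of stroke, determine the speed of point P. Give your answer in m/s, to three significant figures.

0.326

ω = 9.58 rad/s.  Crank-pin speed |V_A| = rω = 0.707 m/s, perpendicular to OA.
Rod angle: sinφ = −(r/L) sinθ ⇒ φ = -5.759°; ω_rod = −rω cosθ/√(L²−r²sin²θ) = +1.8402 rad/s.
V_P = V_A + ω_rod × AP, with AP = 0.253 m along the rod.
Components: V_Px = −rω sinθ − a·ω_rod·sinφ = -0.28193 m/s;  V_Py = rω cosθ + a·ω_rod·cosφ = -0.16276 m/s.
|V_P| = √(V_Px² + V_Py²) = 0.32554 m/s.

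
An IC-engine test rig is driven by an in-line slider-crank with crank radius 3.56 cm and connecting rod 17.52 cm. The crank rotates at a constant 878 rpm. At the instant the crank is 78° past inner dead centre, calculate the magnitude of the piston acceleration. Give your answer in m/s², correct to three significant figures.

5.68

ω = 2π·878/60 = 91.94 rad/s
x(θ) = r cosθ + √(L² − r² sin²θ); with ω constant, a = ω²·d²x/dθ².
d²x/dθ² = −r cosθ − r²(cos2θ)/√u − r⁴ sin²2θ/(4u^{3/2}),  u = L² − r² sin²θ = 0.0294825 m².
Substituting r = 0.0356 m, L = 0.1752 m, θ = 78°: d²x/dθ² = -0.00067185 m.
a = ω²·d²x/dθ² = (91.94)²·(-0.00067185) = -5.6797 m/s²;  |a| = 5.6797 m/s².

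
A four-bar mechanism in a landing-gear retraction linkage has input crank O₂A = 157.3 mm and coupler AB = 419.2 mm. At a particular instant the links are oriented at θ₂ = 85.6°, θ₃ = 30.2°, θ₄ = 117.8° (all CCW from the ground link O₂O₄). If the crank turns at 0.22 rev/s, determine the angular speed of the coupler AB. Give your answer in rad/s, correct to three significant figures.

0.277

ω₂ = 1.382 rad/s (from 0.22 rev/s).
Differentiating the loop-closure r₂e^{iθ₂}+r₃e^{iθ₃}=r₁+r₄e^{iθ₄} gives r₂ω₂e^{iθ₂}+r₃ω₃e^{iθ₃}=r₄ω₄e^{iθ₄}.
Eliminating the other unknown: ω₃ = r₂ω₂ sin(θ₄−θ₂) / [r₃ sin(θ₃−θ₄)].
Numerator sine = +0.53288; denominator sine = -0.99912.
Result = 0.1573·1.382·(+0.53288) / (0.4192·(-0.99912)) = -0.27664 rad/s; magnitude 0.27664 rad/s.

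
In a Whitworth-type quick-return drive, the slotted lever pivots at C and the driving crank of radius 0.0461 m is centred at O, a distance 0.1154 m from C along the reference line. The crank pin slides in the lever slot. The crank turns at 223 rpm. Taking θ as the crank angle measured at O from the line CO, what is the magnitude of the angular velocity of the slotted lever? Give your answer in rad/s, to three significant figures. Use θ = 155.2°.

10.9

ω = 23.35 rad/s (from 223 rpm).
Crank pin A relative to C: A = (d + r cosθ, r sinθ); lever angle φ = atan2(r sinθ, d + r cosθ).
Differentiating tanφ: φ̇ = rω(d cosθ + r)/(d² + r² + 2dr cosθ).
d² + r² + 2dr cosθ = |CA|² = 0.00578373 m²;  d cosθ + r = -0.058658 m.
|ω_lever| = |0.0461·23.35·-0.058658| / 0.00578373 = 10.918 rad/s.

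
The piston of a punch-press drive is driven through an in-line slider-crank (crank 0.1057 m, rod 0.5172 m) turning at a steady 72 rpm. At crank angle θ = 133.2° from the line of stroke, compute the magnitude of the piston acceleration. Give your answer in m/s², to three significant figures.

ω = 2π·72/60 = 7.54 rad/s
x(θ) = r cosθ + √(L² − r² sin²θ); with ω constant, a = ω²·d²x/dθ².
d²x/dθ² = −r cosθ − r²(cos2θ)/√u − r⁴ sin²2θ/(4u^{3/2}),  u = L² − r² sin²θ = 0.261559 m².
Substituting r = 0.1057 m, L = 0.5172 m, θ = 133.2°: d²x/dθ² = +0.073496 m.
a = ω²·d²x/dθ² = (7.54)²·(+0.073496) = +4.1782 m/s²;  |a| = 4.1782 m/s².

4.18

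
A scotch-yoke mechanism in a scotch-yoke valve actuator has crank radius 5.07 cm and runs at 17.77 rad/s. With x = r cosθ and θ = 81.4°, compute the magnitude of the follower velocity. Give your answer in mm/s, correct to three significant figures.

891

ω = 17.77 rad/s
x = r cosθ ⇒ ẋ = −rω sinθ.
|v| = rω|sinθ| = 0.0507·17.77·|sin 81.4°| = 0.89081 m/s = 890.81 mm/s.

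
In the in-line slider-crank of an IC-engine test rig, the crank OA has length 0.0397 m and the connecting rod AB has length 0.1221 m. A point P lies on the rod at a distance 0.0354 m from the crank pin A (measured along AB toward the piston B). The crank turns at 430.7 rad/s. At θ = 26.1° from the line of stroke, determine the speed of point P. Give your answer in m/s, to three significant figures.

13.6

ω = 430.7 rad/s.  Crank-pin speed |V_A| = rω = 17.099 m/s, perpendicular to OA.
Rod angle: sinφ = −(r/L) sinθ ⇒ φ = -8.224°; ω_rod = −rω cosθ/√(L²−r²sin²θ) = -127.07 rad/s.
V_P = V_A + ω_rod × AP, with AP = 0.0354 m along the rod.
Components: V_Px = −rω sinθ − a·ω_rod·sinφ = -8.1659 m/s;  V_Py = rω cosθ + a·ω_rod·cosφ = +10.903 m/s.
|V_P| = √(V_Px² + V_Py²) = 13.622 m/s.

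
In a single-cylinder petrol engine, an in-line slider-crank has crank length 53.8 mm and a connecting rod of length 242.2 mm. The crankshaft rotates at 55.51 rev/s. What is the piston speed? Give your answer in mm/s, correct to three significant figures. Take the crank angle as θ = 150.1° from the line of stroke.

ω = 2π·55.5 = 348.8 rad/s
For an in-line slider-crank, x = r cosθ + √(L² − r² sin²θ), so v = −rω sinθ·[1 + r cosθ/√(L² − r² sin²θ)].
With r = 0.0538 m, L = 0.2422 m, θ = 150.1°: √(L² − r² sin²θ) = 0.24071 m.
v = −0.0538·348.8·0.49849·[1 + 0.0538·-0.86690/0.24071] = -7.5414 m/s.
|v| = 7.5414 m/s = 7541.4 mm/s.

7540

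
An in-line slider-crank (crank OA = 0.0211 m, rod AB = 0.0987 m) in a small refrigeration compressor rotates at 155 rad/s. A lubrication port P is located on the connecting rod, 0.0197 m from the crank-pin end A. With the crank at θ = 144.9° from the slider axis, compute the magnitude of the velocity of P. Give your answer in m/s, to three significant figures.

ω = 155 rad/s.  Crank-pin speed |V_A| = rω = 3.2705 m/s, perpendicular to OA.
Rod angle: sinφ = −(r/L) sinθ ⇒ φ = -7.061°; ω_rod = −rω cosθ/√(L²−r²sin²θ) = +27.317 rad/s.
V_P = V_A + ω_rod × AP, with AP = 0.0197 m along the rod.
Components: V_Px = −rω sinθ − a·ω_rod·sinφ = -1.8144 m/s;  V_Py = rω cosθ + a·ω_rod·cosφ = -2.1417 m/s.
|V_P| = √(V_Px² + V_Py²) = 2.8069 m/s.

2.81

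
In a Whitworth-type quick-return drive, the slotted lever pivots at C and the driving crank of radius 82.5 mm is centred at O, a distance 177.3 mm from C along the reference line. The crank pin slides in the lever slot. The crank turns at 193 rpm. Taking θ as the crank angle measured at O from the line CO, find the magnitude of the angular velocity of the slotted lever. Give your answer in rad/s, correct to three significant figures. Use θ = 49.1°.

ω = 20.21 rad/s (from 193 rpm).
Crank pin A relative to C: A = (d + r cosθ, r sinθ); lever angle φ = atan2(r sinθ, d + r cosθ).
Differentiating tanφ: φ̇ = rω(d cosθ + r)/(d² + r² + 2dr cosθ).
d² + r² + 2dr cosθ = |CA|² = 0.0573957 m²;  d cosθ + r = +0.19859 m.
|ω_lever| = |0.0825·20.21·+0.19859| / 0.0573957 = 5.7691 rad/s.

5.77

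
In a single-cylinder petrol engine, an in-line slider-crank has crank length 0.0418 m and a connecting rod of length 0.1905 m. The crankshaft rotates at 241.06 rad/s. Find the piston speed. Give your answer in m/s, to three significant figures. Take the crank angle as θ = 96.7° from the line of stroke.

9.74

ω = 241.1 rad/s
For an in-line slider-crank, x = r cosθ + √(L² − r² sin²θ), so v = −rω sinθ·[1 + r cosθ/√(L² − r² sin²θ)].
With r = 0.0418 m, L = 0.1905 m, θ = 96.7°: √(L² − r² sin²θ) = 0.18592 m.
v = −0.0418·241.1·0.99317·[1 + 0.0418·-0.11667/0.18592] = -9.745 m/s.
|v| = 9.745 m/s.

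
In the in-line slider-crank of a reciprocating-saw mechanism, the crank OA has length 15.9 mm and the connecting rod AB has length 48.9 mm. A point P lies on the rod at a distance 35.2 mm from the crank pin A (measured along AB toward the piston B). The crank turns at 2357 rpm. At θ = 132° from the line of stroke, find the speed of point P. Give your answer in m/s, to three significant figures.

2.55

ω = 246.8 rad/s.  Crank-pin speed |V_A| = rω = 3.9245 m/s, perpendicular to OA.
Rod angle: sinφ = −(r/L) sinθ ⇒ φ = -13.983°; ω_rod = −rω cosθ/√(L²−r²sin²θ) = +55.342 rad/s.
V_P = V_A + ω_rod × AP, with AP = 0.0352 m along the rod.
Components: V_Px = −rω sinθ − a·ω_rod·sinφ = -2.4458 m/s;  V_Py = rω cosθ + a·ω_rod·cosφ = -0.73571 m/s.
|V_P| = √(V_Px² + V_Py²) = 2.554 m/s.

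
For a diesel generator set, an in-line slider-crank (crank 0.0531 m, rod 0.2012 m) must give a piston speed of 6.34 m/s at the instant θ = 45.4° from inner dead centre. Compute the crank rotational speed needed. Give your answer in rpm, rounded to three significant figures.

1350

For an in-line slider-crank, |v_piston| = rω|sinθ|·[1 + r cosθ/√(L² − r² sin²θ)].
With r = 0.0531 m, L = 0.2012 m, θ = 45.4°: the bracketed kinematic factor |dx/dθ| = 0.044942 m.
ω = v/|dx/dθ| = 6.34/0.044942 = 141.07 rad/s.
N = 60ω/(2π) = 1347.1 rpm.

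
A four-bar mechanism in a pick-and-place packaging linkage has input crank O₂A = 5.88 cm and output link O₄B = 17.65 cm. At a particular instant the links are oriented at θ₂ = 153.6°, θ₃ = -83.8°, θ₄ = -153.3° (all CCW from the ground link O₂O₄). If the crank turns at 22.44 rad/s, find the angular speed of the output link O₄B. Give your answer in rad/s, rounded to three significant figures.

ω₂ = 22.44 rad/s
Differentiating the loop-closure r₂e^{iθ₂}+r₃e^{iθ₃}=r₁+r₄e^{iθ₄} gives r₂ω₂e^{iθ₂}+r₃ω₃e^{iθ₃}=r₄ω₄e^{iθ₄}.
Eliminating the other unknown: ω₄ = r₂ω₂ sin(θ₂−θ₃) / [r₄ sin(θ₄−θ₃)].
Numerator sine = -0.84245; denominator sine = -0.93667.
Result = 0.0588·22.44·(-0.84245) / (0.1765·(-0.93667)) = +6.7238 rad/s; magnitude 6.7238 rad/s.

6.72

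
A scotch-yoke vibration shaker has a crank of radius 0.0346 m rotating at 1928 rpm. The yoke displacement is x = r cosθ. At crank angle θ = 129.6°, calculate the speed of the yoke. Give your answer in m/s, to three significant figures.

5.38

ω = 201.9 rad/s (from 1928 rpm).
x = r cosθ ⇒ ẋ = −rω sinθ.
|v| = rω|sinθ| = 0.0346·201.9·|sin 129.6°| = 5.3826 m/s.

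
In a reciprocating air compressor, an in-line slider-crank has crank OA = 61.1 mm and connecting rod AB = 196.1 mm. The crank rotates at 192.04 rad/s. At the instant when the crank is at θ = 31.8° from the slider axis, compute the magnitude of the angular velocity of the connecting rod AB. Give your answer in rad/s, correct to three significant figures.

ω = 192 rad/s
The rod makes angle φ with the slider axis where L sinφ = r sinθ; differentiating, L cosφ·φ̇ = r ω cosθ.
L cosφ = √(L² − r² sin²θ) = 0.19344 m.
|ω_rod| = r ω |cosθ| / √(L² − r² sin²θ) = 0.0611·192·0.84989/0.19344 = 51.553 rad/s.

51.6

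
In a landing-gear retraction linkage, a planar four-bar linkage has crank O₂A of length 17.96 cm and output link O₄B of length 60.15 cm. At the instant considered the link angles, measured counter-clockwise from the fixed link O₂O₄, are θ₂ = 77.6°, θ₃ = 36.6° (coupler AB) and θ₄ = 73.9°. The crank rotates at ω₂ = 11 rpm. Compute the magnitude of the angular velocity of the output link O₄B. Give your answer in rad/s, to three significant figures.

ω₂ = 1.152 rad/s (from 11 rpm).
Differentiating the loop-closure r₂e^{iθ₂}+r₃e^{iθ₃}=r₁+r₄e^{iθ₄} gives r₂ω₂e^{iθ₂}+r₃ω₃e^{iθ₃}=r₄ω₄e^{iθ₄}.
Eliminating the other unknown: ω₄ = r₂ω₂ sin(θ₂−θ₃) / [r₄ sin(θ₄−θ₃)].
Numerator sine = +0.65606; denominator sine = +0.60599.
Result = 0.1796·1.152·(+0.65606) / (0.6015·(+0.60599)) = +0.37237 rad/s; magnitude 0.37237 rad/s.

0.372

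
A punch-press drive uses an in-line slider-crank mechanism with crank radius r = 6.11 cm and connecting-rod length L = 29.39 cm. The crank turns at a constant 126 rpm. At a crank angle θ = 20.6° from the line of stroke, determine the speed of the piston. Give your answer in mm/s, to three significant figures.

ω = 2π·126/60 = 13.19 rad/s
For an in-line slider-crank, x = r cosθ + √(L² − r² sin²θ), so v = −rω sinθ·[1 + r cosθ/√(L² − r² sin²θ)].
With r = 0.0611 m, L = 0.2939 m, θ = 20.6°: √(L² − r² sin²θ) = 0.29311 m.
v = −0.0611·13.19·0.35184·[1 + 0.0611·0.93606/0.29311] = -0.339 m/s.
|v| = 0.339 m/s = 339 mm/s.

339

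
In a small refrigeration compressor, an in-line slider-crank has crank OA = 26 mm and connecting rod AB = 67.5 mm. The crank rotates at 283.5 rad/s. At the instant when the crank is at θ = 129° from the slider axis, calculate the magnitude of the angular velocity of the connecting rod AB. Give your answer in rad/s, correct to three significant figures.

ω = 283.5 rad/s
The rod makes angle φ with the slider axis where L sinφ = r sinθ; differentiating, L cosφ·φ̇ = r ω cosθ.
L cosφ = √(L² − r² sin²θ) = 0.064405 m.
|ω_rod| = r ω |cosθ| / √(L² − r² sin²θ) = 0.026·283.5·0.62932/0.064405 = 72.024 rad/s.

72.0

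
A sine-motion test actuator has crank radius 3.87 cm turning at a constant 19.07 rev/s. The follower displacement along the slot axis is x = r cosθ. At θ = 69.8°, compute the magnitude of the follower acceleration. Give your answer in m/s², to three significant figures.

ω = 119.8 rad/s (from 19.07 rev/s).
x = r cosθ ⇒ ẍ = −rω² cosθ (ω constant).
|a| = rω²|cosθ| = 0.0387·(119.8)²·|cos 69.8°| = 191.85 m/s².

192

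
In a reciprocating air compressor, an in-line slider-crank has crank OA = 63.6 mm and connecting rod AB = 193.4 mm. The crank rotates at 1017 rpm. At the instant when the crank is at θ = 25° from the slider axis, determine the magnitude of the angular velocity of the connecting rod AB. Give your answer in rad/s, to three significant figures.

ω = 106.5 rad/s (converted from 1017 rpm).
The rod makes angle φ with the slider axis where L sinφ = r sinθ; differentiating, L cosφ·φ̇ = r ω cosθ.
L cosφ = √(L² − r² sin²θ) = 0.19152 m.
|ω_rod| = r ω |cosθ| / √(L² − r² sin²θ) = 0.0636·106.5·0.90631/0.19152 = 32.052 rad/s.

32.1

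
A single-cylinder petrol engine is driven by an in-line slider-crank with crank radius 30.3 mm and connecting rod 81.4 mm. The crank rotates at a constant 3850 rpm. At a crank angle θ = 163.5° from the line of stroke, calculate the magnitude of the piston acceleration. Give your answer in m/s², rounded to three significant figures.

3160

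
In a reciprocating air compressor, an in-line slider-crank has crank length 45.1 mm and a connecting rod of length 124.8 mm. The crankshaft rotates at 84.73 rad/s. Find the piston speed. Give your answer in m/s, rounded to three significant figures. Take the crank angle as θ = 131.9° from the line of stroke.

ω = 84.73 rad/s
For an in-line slider-crank, x = r cosθ + √(L² − r² sin²θ), so v = −rω sinθ·[1 + r cosθ/√(L² − r² sin²θ)].
With r = 0.0451 m, L = 0.1248 m, θ = 131.9°: √(L² − r² sin²θ) = 0.1202 m.
v = −0.0451·84.73·0.74431·[1 + 0.0451·-0.66783/0.1202] = -2.1316 m/s.
|v| = 2.1316 m/s.

2.13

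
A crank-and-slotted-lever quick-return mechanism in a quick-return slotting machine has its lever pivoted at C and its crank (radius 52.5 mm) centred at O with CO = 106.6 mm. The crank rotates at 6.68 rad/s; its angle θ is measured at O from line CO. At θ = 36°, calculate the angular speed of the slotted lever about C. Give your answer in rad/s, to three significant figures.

2.10

ω = 6.68 rad/s
Crank pin A relative to C: A = (d + r cosθ, r sinθ); lever angle φ = atan2(r sinθ, d + r cosθ).
Differentiating tanφ: φ̇ = rω(d cosθ + r)/(d² + r² + 2dr cosθ).
d² + r² + 2dr cosθ = |CA|² = 0.0231751 m²;  d cosθ + r = +0.13874 m.
|ω_lever| = |0.0525·6.68·+0.13874| / 0.0231751 = 2.0995 rad/s.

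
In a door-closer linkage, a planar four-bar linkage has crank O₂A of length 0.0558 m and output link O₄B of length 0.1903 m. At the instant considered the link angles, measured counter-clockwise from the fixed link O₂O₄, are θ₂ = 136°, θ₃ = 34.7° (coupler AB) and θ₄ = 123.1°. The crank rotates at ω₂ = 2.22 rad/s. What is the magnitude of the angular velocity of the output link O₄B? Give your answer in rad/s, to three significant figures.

0.639

ω₂ = 2.22 rad/s
Differentiating the loop-closure r₂e^{iθ₂}+r₃e^{iθ₃}=r₁+r₄e^{iθ₄} gives r₂ω₂e^{iθ₂}+r₃ω₃e^{iθ₃}=r₄ω₄e^{iθ₄}.
Eliminating the other unknown: ω₄ = r₂ω₂ sin(θ₂−θ₃) / [r₄ sin(θ₄−θ₃)].
Numerator sine = +0.98061; denominator sine = +0.99961.
Result = 0.0558·2.22·(+0.98061) / (0.1903·(+0.99961)) = +0.63858 rad/s; magnitude 0.63858 rad/s.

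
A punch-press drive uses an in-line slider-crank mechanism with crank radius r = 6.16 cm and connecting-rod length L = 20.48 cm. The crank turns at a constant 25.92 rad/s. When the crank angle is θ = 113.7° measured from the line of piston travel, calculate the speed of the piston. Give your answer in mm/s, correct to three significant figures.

ω = 25.92 rad/s
For an in-line slider-crank, x = r cosθ + √(L² − r² sin²θ), so v = −rω sinθ·[1 + r cosθ/√(L² − r² sin²θ)].
With r = 0.0616 m, L = 0.2048 m, θ = 113.7°: √(L² − r² sin²θ) = 0.19688 m.
v = −0.0616·25.92·0.91566·[1 + 0.0616·-0.40195/0.19688] = -1.2781 m/s.
|v| = 1.2781 m/s = 1278.1 mm/s.

1280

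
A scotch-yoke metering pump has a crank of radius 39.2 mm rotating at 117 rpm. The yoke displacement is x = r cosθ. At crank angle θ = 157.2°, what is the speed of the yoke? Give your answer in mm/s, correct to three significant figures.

ω = 12.25 rad/s (from 117 rpm).
x = r cosθ ⇒ ẋ = −rω sinθ.
|v| = rω|sinθ| = 0.0392·12.25·|sin 157.2°| = 0.18612 m/s = 186.12 mm/s.

186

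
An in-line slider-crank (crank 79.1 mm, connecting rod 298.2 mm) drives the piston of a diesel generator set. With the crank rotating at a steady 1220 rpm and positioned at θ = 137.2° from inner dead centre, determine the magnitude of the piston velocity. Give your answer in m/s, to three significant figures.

ω = 2π·1220/60 = 127.8 rad/s
For an in-line slider-crank, x = r cosθ + √(L² − r² sin²θ), so v = −rω sinθ·[1 + r cosθ/√(L² − r² sin²θ)].
With r = 0.0791 m, L = 0.2982 m, θ = 137.2°: √(L² − r² sin²θ) = 0.29332 m.
v = −0.0791·127.8·0.67944·[1 + 0.0791·-0.73373/0.29332] = -5.5076 m/s.
|v| = 5.5076 m/s.

5.51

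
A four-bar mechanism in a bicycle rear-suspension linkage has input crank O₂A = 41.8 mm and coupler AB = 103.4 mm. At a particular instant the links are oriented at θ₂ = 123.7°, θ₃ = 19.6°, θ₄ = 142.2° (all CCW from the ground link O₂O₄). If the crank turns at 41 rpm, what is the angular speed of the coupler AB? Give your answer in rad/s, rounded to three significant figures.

ω₂ = 4.294 rad/s (from 41 rpm).
Differentiating the loop-closure r₂e^{iθ₂}+r₃e^{iθ₃}=r₁+r₄e^{iθ₄} gives r₂ω₂e^{iθ₂}+r₃ω₃e^{iθ₃}=r₄ω₄e^{iθ₄}.
Eliminating the other unknown: ω₃ = r₂ω₂ sin(θ₄−θ₂) / [r₃ sin(θ₃−θ₄)].
Numerator sine = +0.31730; denominator sine = -0.84245.
Result = 0.0418·4.294·(+0.31730) / (0.1034·(-0.84245)) = -0.65373 rad/s; magnitude 0.65373 rad/s.

0.654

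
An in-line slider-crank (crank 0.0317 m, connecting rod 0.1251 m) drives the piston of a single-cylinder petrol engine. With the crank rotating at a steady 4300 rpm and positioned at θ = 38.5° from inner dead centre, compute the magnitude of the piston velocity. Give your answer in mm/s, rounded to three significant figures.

10700

ω = 2π·4300/60 = 450.3 rad/s
For an in-line slider-crank, x = r cosθ + √(L² − r² sin²θ), so v = −rω sinθ·[1 + r cosθ/√(L² − r² sin²θ)].
With r = 0.0317 m, L = 0.1251 m, θ = 38.5°: √(L² − r² sin²θ) = 0.12353 m.
v = −0.0317·450.3·0.62251·[1 + 0.0317·0.78261/0.12353] = -10.671 m/s.
|v| = 10.671 m/s = 10671 mm/s.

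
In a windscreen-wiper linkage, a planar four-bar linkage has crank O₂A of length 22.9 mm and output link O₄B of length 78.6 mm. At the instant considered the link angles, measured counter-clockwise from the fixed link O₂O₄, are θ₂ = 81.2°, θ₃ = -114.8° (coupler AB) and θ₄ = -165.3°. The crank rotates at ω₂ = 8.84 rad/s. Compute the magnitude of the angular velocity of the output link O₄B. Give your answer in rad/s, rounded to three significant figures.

ω₂ = 8.84 rad/s
Differentiating the loop-closure r₂e^{iθ₂}+r₃e^{iθ₃}=r₁+r₄e^{iθ₄} gives r₂ω₂e^{iθ₂}+r₃ω₃e^{iθ₃}=r₄ω₄e^{iθ₄}.
Eliminating the other unknown: ω₄ = r₂ω₂ sin(θ₂−θ₃) / [r₄ sin(θ₄−θ₃)].
Numerator sine = -0.27564; denominator sine = -0.77162.
Result = 0.0229·8.84·(-0.27564) / (0.0786·(-0.77162)) = +0.92002 rad/s; magnitude 0.92002 rad/s.

0.920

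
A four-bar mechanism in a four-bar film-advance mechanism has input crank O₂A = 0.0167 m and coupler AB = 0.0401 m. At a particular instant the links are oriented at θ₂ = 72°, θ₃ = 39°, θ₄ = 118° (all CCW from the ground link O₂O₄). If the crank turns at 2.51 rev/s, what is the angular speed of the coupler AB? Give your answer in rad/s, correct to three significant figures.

4.81

ω₂ = 15.77 rad/s (from 2.51 rev/s).
Differentiating the loop-closure r₂e^{iθ₂}+r₃e^{iθ₃}=r₁+r₄e^{iθ₄} gives r₂ω₂e^{iθ₂}+r₃ω₃e^{iθ₃}=r₄ω₄e^{iθ₄}.
Eliminating the other unknown: ω₃ = r₂ω₂ sin(θ₄−θ₂) / [r₃ sin(θ₃−θ₄)].
Numerator sine = +0.71934; denominator sine = -0.98163.
Result = 0.0167·15.77·(+0.71934) / (0.0401·(-0.98163)) = -4.813 rad/s; magnitude 4.813 rad/s.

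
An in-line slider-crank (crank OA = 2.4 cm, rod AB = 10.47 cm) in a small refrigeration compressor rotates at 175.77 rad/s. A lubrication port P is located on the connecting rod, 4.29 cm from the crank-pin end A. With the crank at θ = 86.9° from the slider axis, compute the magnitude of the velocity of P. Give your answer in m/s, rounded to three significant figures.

4.24

ω = 175.8 rad/s.  Crank-pin speed |V_A| = rω = 4.2185 m/s, perpendicular to OA.
Rod angle: sinφ = −(r/L) sinθ ⇒ φ = -13.232°; ω_rod = −rω cosθ/√(L²−r²sin²θ) = -2.2383 rad/s.
V_P = V_A + ω_rod × AP, with AP = 0.0429 m along the rod.
Components: V_Px = −rω sinθ − a·ω_rod·sinφ = -4.2343 m/s;  V_Py = rω cosθ + a·ω_rod·cosφ = +0.13466 m/s.
|V_P| = √(V_Px² + V_Py²) = 4.2364 m/s.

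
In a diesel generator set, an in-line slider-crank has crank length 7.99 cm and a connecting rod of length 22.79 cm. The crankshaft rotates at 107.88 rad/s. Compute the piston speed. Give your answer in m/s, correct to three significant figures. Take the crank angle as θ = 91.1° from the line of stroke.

8.56

ω = 107.9 rad/s
For an in-line slider-crank, x = r cosθ + √(L² − r² sin²θ), so v = −rω sinθ·[1 + r cosθ/√(L² − r² sin²θ)].
With r = 0.0799 m, L = 0.2279 m, θ = 91.1°: √(L² − r² sin²θ) = 0.21344 m.
v = −0.0799·107.9·0.99982·[1 + 0.0799·-0.01920/0.21344] = -8.5561 m/s.
|v| = 8.5561 m/s.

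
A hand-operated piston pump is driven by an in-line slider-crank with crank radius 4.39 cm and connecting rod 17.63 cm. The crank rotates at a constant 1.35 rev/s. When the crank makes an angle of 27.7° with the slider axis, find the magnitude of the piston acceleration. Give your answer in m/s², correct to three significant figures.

3.25

ω = 2π·1.35 = 8.482 rad/s
x(θ) = r cosθ + √(L² − r² sin²θ); with ω constant, a = ω²·d²x/dθ².
d²x/dθ² = −r cosθ − r²(cos2θ)/√u − r⁴ sin²2θ/(4u^{3/2}),  u = L² − r² sin²θ = 0.0306653 m².
Substituting r = 0.0439 m, L = 0.1763 m, θ = 27.7°: d²x/dθ² = -0.045235 m.
a = ω²·d²x/dθ² = (8.482)²·(-0.045235) = -3.2547 m/s²;  |a| = 3.2547 m/s².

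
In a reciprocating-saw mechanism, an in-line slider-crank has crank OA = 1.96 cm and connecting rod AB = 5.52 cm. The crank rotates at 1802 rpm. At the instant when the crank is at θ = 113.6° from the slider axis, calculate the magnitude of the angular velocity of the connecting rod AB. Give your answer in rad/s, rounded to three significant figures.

ω = 188.7 rad/s (converted from 1802 rpm).
The rod makes angle φ with the slider axis where L sinφ = r sinθ; differentiating, L cosφ·φ̇ = r ω cosθ.
L cosφ = √(L² − r² sin²θ) = 0.052196 m.
|ω_rod| = r ω |cosθ| / √(L² − r² sin²θ) = 0.0196·188.7·0.40035/0.052196 = 28.369 rad/s.

28.4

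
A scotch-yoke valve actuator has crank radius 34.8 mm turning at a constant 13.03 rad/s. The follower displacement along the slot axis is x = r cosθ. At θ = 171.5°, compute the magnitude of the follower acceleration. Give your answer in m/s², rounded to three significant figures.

5.84

ω = 13.03 rad/s
x = r cosθ ⇒ ẍ = −rω² cosθ (ω constant).
|a| = rω²|cosθ| = 0.0348·(13.03)²·|cos 171.5°| = 5.8435 m/s².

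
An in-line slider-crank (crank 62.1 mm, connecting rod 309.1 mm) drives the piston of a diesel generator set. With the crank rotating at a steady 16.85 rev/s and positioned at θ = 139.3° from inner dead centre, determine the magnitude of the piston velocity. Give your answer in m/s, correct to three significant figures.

ω = 2π·16.9 = 105.9 rad/s
For an in-line slider-crank, x = r cosθ + √(L² − r² sin²θ), so v = −rω sinθ·[1 + r cosθ/√(L² − r² sin²θ)].
With r = 0.0621 m, L = 0.3091 m, θ = 139.3°: √(L² − r² sin²θ) = 0.30644 m.
v = −0.0621·105.9·0.65210·[1 + 0.0621·-0.75813/0.30644] = -3.6286 m/s.
|v| = 3.6286 m/s.

3.63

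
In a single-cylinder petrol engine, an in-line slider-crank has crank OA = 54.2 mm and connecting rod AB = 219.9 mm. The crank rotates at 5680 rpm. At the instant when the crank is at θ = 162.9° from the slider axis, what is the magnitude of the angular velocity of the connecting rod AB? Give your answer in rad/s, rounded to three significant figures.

140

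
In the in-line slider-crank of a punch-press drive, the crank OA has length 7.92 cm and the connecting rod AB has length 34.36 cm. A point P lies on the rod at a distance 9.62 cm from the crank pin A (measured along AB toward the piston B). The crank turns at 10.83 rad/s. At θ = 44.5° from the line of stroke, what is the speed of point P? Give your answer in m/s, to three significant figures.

ω = 10.83 rad/s.  Crank-pin speed |V_A| = rω = 0.85774 m/s, perpendicular to OA.
Rod angle: sinφ = −(r/L) sinθ ⇒ φ = -9.297°; ω_rod = −rω cosθ/√(L²−r²sin²θ) = -1.8042 rad/s.
V_P = V_A + ω_rod × AP, with AP = 0.0962 m along the rod.
Components: V_Px = −rω sinθ − a·ω_rod·sinφ = -0.62924 m/s;  V_Py = rω cosθ + a·ω_rod·cosφ = +0.4405 m/s.
|V_P| = √(V_Px² + V_Py²) = 0.7681 m/s.

0.768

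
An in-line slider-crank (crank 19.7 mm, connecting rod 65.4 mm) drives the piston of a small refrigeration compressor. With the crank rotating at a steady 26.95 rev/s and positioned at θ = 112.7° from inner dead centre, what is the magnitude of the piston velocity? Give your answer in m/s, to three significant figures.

2.71

ω = 2π·26.9 = 169.3 rad/s
For an in-line slider-crank, x = r cosθ + √(L² − r² sin²θ), so v = −rω sinθ·[1 + r cosθ/√(L² − r² sin²θ)].
With r = 0.0197 m, L = 0.0654 m, θ = 112.7°: √(L² − r² sin²θ) = 0.062824 m.
v = −0.0197·169.3·0.92254·[1 + 0.0197·-0.38591/0.062824] = -2.705 m/s.
|v| = 2.705 m/s.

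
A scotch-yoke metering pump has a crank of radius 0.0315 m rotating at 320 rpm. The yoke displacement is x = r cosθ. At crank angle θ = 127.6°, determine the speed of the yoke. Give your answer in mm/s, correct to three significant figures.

ω = 33.51 rad/s (from 320 rpm).
x = r cosθ ⇒ ẋ = −rω sinθ.
|v| = rω|sinθ| = 0.0315·33.51·|sin 127.6°| = 0.83632 m/s = 836.32 mm/s.

836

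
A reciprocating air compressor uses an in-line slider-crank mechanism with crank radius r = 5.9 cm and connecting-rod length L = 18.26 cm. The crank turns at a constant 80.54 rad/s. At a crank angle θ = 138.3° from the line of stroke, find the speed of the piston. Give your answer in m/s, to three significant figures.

2.38

ω = 80.54 rad/s
For an in-line slider-crank, x = r cosθ + √(L² − r² sin²θ), so v = −rω sinθ·[1 + r cosθ/√(L² − r² sin²θ)].
With r = 0.059 m, L = 0.1826 m, θ = 138.3°: √(L² − r² sin²θ) = 0.17833 m.
v = −0.059·80.54·0.66523·[1 + 0.059·-0.74664/0.17833] = -2.3802 m/s.
|v| = 2.3802 m/s.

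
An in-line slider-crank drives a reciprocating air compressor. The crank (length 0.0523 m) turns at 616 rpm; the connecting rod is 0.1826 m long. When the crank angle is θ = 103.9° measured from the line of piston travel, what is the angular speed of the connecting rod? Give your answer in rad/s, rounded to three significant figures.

4.62

ω = 64.51 rad/s (converted from 616 rpm).
The rod makes angle φ with the slider axis where L sinφ = r sinθ; differentiating, L cosφ·φ̇ = r ω cosθ.
L cosφ = √(L² − r² sin²θ) = 0.1754 m.
|ω_rod| = r ω |cosθ| / √(L² − r² sin²θ) = 0.0523·64.51·0.24023/0.1754 = 4.6207 rad/s.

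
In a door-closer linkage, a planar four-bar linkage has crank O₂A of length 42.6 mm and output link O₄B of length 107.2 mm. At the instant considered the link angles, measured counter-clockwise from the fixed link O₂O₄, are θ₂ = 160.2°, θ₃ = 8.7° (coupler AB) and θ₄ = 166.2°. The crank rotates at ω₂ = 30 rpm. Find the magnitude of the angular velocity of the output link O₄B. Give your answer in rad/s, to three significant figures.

ω₂ = 3.142 rad/s (from 30 rpm).
Differentiating the loop-closure r₂e^{iθ₂}+r₃e^{iθ₃}=r₁+r₄e^{iθ₄} gives r₂ω₂e^{iθ₂}+r₃ω₃e^{iθ₃}=r₄ω₄e^{iθ₄}.
Eliminating the other unknown: ω₄ = r₂ω₂ sin(θ₂−θ₃) / [r₄ sin(θ₄−θ₃)].
Numerator sine = +0.47716; denominator sine = +0.38268.
Result = 0.0426·3.142·(+0.47716) / (0.1072·(+0.38268)) = +1.5566 rad/s; magnitude 1.5566 rad/s.

1.56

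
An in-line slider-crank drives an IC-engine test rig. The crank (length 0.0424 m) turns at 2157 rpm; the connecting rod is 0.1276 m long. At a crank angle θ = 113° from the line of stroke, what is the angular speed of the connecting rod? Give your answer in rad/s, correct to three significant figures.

ω = 225.9 rad/s (converted from 2157 rpm).
The rod makes angle φ with the slider axis where L sinφ = r sinθ; differentiating, L cosφ·φ̇ = r ω cosθ.
L cosφ = √(L² − r² sin²θ) = 0.12148 m.
|ω_rod| = r ω |cosθ| / √(L² − r² sin²θ) = 0.0424·225.9·0.39073/0.12148 = 30.804 rad/s.

30.8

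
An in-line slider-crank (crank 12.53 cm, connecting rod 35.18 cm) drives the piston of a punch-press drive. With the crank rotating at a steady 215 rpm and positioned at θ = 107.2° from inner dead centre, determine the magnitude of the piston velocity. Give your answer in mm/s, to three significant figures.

2390

ω = 2π·215/60 = 22.51 rad/s
For an in-line slider-crank, x = r cosθ + √(L² − r² sin²θ), so v = −rω sinθ·[1 + r cosθ/√(L² − r² sin²θ)].
With r = 0.1253 m, L = 0.3518 m, θ = 107.2°: √(L² − r² sin²θ) = 0.33081 m.
v = −0.1253·22.51·0.95528·[1 + 0.1253·-0.29571/0.33081] = -2.3931 m/s.
|v| = 2.3931 m/s = 2393.1 mm/s.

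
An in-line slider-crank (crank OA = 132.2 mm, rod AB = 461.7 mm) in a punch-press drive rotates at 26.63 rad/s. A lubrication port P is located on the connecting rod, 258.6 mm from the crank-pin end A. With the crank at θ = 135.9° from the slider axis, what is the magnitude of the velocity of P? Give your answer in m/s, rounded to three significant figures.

2.43

ω = 26.63 rad/s.  Crank-pin speed |V_A| = rω = 3.5205 m/s, perpendicular to OA.
Rod angle: sinφ = −(r/L) sinθ ⇒ φ = -11.494°; ω_rod = −rω cosθ/√(L²−r²sin²θ) = +5.5878 rad/s.
V_P = V_A + ω_rod × AP, with AP = 0.2586 m along the rod.
Components: V_Px = −rω sinθ − a·ω_rod·sinφ = -2.162 m/s;  V_Py = rω cosθ + a·ω_rod·cosφ = -1.1121 m/s.
|V_P| = √(V_Px² + V_Py²) = 2.4313 m/s.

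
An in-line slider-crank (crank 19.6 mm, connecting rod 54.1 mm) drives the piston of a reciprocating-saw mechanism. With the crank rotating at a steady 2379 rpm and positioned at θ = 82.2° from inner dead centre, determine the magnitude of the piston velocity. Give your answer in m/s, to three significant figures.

ω = 2π·2379/60 = 249.1 rad/s
For an in-line slider-crank, x = r cosθ + √(L² − r² sin²θ), so v = −rω sinθ·[1 + r cosθ/√(L² − r² sin²θ)].
With r = 0.0196 m, L = 0.0541 m, θ = 82.2°: √(L² − r² sin²θ) = 0.050495 m.
v = −0.0196·249.1·0.99075·[1 + 0.0196·0.13572/0.050495] = -5.0926 m/s.
|v| = 5.0926 m/s.

5.09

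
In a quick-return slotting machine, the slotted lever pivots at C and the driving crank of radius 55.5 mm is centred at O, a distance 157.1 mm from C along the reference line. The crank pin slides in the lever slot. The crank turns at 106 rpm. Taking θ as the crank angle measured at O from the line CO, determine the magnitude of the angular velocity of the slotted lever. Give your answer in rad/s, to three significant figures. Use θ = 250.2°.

ω = 11.1 rad/s (from 106 rpm).
Crank pin A relative to C: A = (d + r cosθ, r sinθ); lever angle φ = atan2(r sinθ, d + r cosθ).
Differentiating tanφ: φ̇ = rω(d cosθ + r)/(d² + r² + 2dr cosθ).
d² + r² + 2dr cosθ = |CA|² = 0.0218537 m²;  d cosθ + r = +0.0022843 m.
|ω_lever| = |0.0555·11.1·+0.0022843| / 0.0218537 = 0.064395 rad/s.

0.0644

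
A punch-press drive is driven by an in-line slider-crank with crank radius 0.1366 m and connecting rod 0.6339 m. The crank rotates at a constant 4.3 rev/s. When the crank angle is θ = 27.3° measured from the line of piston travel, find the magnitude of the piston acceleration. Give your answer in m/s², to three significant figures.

101

ω = 2π·4.3 = 27.02 rad/s
x(θ) = r cosθ + √(L² − r² sin²θ); with ω constant, a = ω²·d²x/dθ².
d²x/dθ² = −r cosθ − r²(cos2θ)/√u − r⁴ sin²2θ/(4u^{3/2}),  u = L² − r² sin²θ = 0.397904 m².
Substituting r = 0.1366 m, L = 0.6339 m, θ = 27.3°: d²x/dθ² = -0.13875 m.
a = ω²·d²x/dθ² = (27.02)²·(-0.13875) = -101.28 m/s²;  |a| = 101.28 m/s².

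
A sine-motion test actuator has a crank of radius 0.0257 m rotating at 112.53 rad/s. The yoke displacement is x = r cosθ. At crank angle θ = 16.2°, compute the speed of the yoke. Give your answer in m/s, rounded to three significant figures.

0.807

ω = 112.5 rad/s
x = r cosθ ⇒ ẋ = −rω sinθ.
|v| = rω|sinθ| = 0.0257·112.5·|sin 16.2°| = 0.80685 m/s.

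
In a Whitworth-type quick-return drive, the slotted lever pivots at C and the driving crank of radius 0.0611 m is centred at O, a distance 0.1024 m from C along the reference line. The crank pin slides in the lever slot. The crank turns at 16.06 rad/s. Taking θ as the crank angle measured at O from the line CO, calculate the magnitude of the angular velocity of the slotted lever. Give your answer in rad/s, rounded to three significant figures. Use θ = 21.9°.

5.93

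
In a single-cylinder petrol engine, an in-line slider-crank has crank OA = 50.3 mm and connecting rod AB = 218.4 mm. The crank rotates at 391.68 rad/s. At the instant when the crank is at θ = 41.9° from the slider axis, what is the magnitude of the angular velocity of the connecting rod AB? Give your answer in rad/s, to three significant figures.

68.0

ω = 391.7 rad/s
The rod makes angle φ with the slider axis where L sinφ = r sinθ; differentiating, L cosφ·φ̇ = r ω cosθ.
L cosφ = √(L² − r² sin²θ) = 0.2158 m.
|ω_rod| = r ω |cosθ| / √(L² − r² sin²θ) = 0.0503·391.7·0.74431/0.2158 = 67.952 rad/s.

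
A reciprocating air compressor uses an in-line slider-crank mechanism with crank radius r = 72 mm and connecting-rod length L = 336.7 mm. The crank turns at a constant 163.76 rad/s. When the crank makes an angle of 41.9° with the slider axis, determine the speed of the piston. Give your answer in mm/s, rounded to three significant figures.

9140

ω = 163.8 rad/s
For an in-line slider-crank, x = r cosθ + √(L² − r² sin²θ), so v = −rω sinθ·[1 + r cosθ/√(L² − r² sin²θ)].
With r = 0.072 m, L = 0.3367 m, θ = 41.9°: √(L² − r² sin²θ) = 0.33325 m.
v = −0.072·163.8·0.66783·[1 + 0.072·0.74431/0.33325] = -9.1405 m/s.
|v| = 9.1405 m/s = 9140.5 mm/s.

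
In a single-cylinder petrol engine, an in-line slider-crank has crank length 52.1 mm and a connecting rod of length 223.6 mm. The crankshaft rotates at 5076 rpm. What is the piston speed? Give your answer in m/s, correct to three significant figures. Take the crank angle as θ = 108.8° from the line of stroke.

24.2

ω = 2π·5076/60 = 531.6 rad/s
For an in-line slider-crank, x = r cosθ + √(L² − r² sin²θ), so v = −rω sinθ·[1 + r cosθ/√(L² − r² sin²θ)].
With r = 0.0521 m, L = 0.2236 m, θ = 108.8°: √(L² − r² sin²θ) = 0.21809 m.
v = −0.0521·531.6·0.94665·[1 + 0.0521·-0.32227/0.21809] = -24.198 m/s.
|v| = 24.198 m/s.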